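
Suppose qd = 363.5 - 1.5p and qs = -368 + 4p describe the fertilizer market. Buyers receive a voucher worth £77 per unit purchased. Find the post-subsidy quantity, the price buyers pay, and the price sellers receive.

q' = 248; buyers pay £77; sellers receive £154

Pre-subsidy: 363.5 - 1.5p = -368 + 4p gives p* = 133, q* = 164.
With the rebate, buyers effectively pay pb = ps − 77, where ps is the price sellers receive.
Demand in terms of ps becomes qd = 363.5 − 1.5(ps − 77) = 479 - 1.5ps. Setting this equal to supply: 479 - 1.5ps = -368 + 4ps, so ps = 154.
Buyers pay pb = 154 − 77 = 77; q' = -368 + 4·154 = 248.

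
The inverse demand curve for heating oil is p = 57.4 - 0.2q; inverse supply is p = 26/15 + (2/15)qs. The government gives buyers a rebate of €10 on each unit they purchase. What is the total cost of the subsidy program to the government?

Government cost = €1970

Pre-subsidy: 57.4 - 0.2q = 26/15 + (2/15)q gives q* = 167 and p* = 24.
With the rebate, buyers effectively pay pb = ps − 10, where ps is the price sellers receive.
On the curves, pb = 57.4 - 0.2q and ps = 26/15 + (2/15)q; the wedge ps − pb = 10 gives 26/15 + (2/15)q − (57.4 - 0.2q) = 10, so q' = 197.
Then pb = 57.4 − 0.2·197 = 18 and ps = 26/15 + (2/15)·197 = 28.
Government outlay = subsidy × quantity = 10 × 197 = 1970.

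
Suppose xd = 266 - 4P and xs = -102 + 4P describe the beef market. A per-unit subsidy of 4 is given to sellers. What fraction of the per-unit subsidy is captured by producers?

Pre-subsidy: 266 - 4P = -102 + 4P gives P* = 46, x* = 82.
With the subsidy, sellers receive Ps = Pb + 4 for each unit, where Pb is the price buyers pay.
Supply in terms of Pb becomes xs = -102 + 4(Pb + 4) = -86 + 4Pb. Setting this equal to demand: 266 - 4Pb = -86 + 4Pb, so Pb = 44.
Sellers receive Ps = 44 + 4 = 48; x' = 266 − 4·44 = 90.
Buyers' price falls by P* − Pb = 46 − 44 = 2; sellers' price rises by Ps − P* = 48 − 46 = 2.
So producers capture 2/4 = 0.5 of each unit of subsidy.

Producer share = 0.5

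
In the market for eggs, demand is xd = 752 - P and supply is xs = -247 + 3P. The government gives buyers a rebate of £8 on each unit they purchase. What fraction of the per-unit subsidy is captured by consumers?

Pre-subsidy: 752 - P = -247 + 3P gives P* = 249.75, x* = 502.25.
With the rebate, buyers effectively pay Pb = Ps − 8, where Ps is the price sellers receive.
Demand in terms of Ps becomes xd = 752 − 1(Ps − 8) = 760 - Ps. Setting this equal to supply: 760 - Ps = -247 + 3Ps, so Ps = 251.75.
Buyers pay Pb = 251.75 − 8 = 243.75; x' = -247 + 3·251.75 = 508.25.
Buyers' price falls by P* − Pb = 249.75 − 243.75 = 6; sellers' price rises by Ps − P* = 251.75 − 249.75 = 2.
So consumers capture 6/8 = 0.75 of each unit of subsidy.

Consumer share = 0.75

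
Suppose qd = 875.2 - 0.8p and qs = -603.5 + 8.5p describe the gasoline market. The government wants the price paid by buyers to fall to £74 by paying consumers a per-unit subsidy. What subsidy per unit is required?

At a buyer price of 74, quantity demanded is 875.2 − 0.8·74 = 816.
Sellers supply 816 only when they receive ps with -603.5 + 8.5·ps = 816, i.e. ps = 167.
s = ps − pb = 167 − 74 = 93.

Required subsidy s = £93 per unit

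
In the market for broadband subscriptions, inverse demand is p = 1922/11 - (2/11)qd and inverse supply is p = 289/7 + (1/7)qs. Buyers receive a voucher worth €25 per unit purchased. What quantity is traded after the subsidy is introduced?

Pre-subsidy: 1922/11 - (2/11)q = 289/7 + (1/7)q gives q* = 411 and p* = 100.
With the rebate, buyers effectively pay pb = ps − 25, where ps is the price sellers receive.
On the curves, pb = 1922/11 - (2/11)q and ps = 289/7 + (1/7)q; the wedge ps − pb = 25 gives 289/7 + (1/7)q − (1922/11 - (2/11)q) = 25, so q' = 488.
Then pb = 1922/11 − (2/11)·488 = 86 and ps = 289/7 + (1/7)·488 = 111.

q' = 488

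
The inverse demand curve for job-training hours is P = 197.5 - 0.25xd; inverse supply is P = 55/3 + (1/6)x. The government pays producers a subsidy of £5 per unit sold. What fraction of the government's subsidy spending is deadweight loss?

Pre-subsidy: 197.5 - 0.25x = 55/3 + (1/6)x gives x* = 430 and P* = 90.
With the subsidy, sellers receive Ps = Pb + 5 for each unit, where Pb is the price buyers pay.
On the curves, Pb = 197.5 - 0.25x and Ps = 55/3 + (1/6)x; the wedge Ps − Pb = 5 gives 55/3 + (1/6)x − (197.5 - 0.25x) = 5, so x' = 442.
Then Pb = 197.5 − 0.25·442 = 87 and Ps = 55/3 + (1/6)·442 = 92.
ΔCS = ½(430 + 442)(90 − 87) = 1308; ΔPS = ½(430 + 442)(92 − 90) = 872.
Government spending = 5 × 442 = 2210.
DWL = ½ × 5 × (442 − 430) = 30; fraction = 30 / 2210 = 3/221.

DWL / government spending = 3/221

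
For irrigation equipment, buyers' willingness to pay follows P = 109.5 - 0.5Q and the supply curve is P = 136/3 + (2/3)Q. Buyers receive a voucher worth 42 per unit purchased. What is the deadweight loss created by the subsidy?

Deadweight loss = 756

Pre-subsidy: 109.5 - 0.5Q = 136/3 + (2/3)Q gives Q* = 55 and P* = 82.
With the rebate, buyers effectively pay Pb = Ps − 42, where Ps is the price sellers receive.
On the curves, Pb = 109.5 - 0.5Q and Ps = 136/3 + (2/3)Q; the wedge Ps − Pb = 42 gives 136/3 + (2/3)Q − (109.5 - 0.5Q) = 42, so Q' = 91.
Then Pb = 109.5 − 0.5·91 = 64 and Ps = 136/3 + (2/3)·91 = 106.
The subsidy expands output by 91 − 55 = 36 past the efficient level; on those units the gap between marginal cost and willingness to pay runs from 0 up to 42.
DWL = ½ × 42 × 36 = 756.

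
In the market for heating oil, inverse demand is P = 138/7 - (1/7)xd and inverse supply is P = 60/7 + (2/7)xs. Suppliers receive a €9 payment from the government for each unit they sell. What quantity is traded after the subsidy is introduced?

x' = 47

Pre-subsidy: 138/7 - (1/7)x = 60/7 + (2/7)x gives x* = 26 and P* = 16.
With the subsidy, sellers receive Ps = Pb + 9 for each unit, where Pb is the price buyers pay.
On the curves, Pb = 138/7 - (1/7)x and Ps = 60/7 + (2/7)x; the wedge Ps − Pb = 9 gives 60/7 + (2/7)x − (138/7 - (1/7)x) = 9, so x' = 47.
Then Pb = 138/7 − (1/7)·47 = 13 and Ps = 60/7 + (2/7)·47 = 22.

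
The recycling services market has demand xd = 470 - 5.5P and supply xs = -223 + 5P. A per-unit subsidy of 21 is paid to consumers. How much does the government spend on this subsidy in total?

Government cost = 3402

Pre-subsidy: 470 - 5.5P = -223 + 5P gives P* = 66, x* = 107.
With the rebate, buyers effectively pay Pb = Ps − 21, where Ps is the price sellers receive.
Demand in terms of Ps becomes xd = 470 − 5.5(Ps − 21) = 585.5 - 5.5Ps. Setting this equal to supply: 585.5 - 5.5Ps = -223 + 5Ps, so Ps = 77.
Buyers pay Pb = 77 − 21 = 56; x' = -223 + 5·77 = 162.
Government outlay = subsidy × quantity = 21 × 162 = 3402.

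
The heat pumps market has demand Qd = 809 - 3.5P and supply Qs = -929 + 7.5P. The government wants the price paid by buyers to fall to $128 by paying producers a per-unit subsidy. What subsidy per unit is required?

Required subsidy s = $44 per unit

At a buyer price of 128, quantity demanded is 809 − 3.5·128 = 361.
Sellers supply 361 only when they receive Ps with -929 + 7.5·Ps = 361, i.e. Ps = 172.
s = Ps − Pb = 172 − 128 = 44.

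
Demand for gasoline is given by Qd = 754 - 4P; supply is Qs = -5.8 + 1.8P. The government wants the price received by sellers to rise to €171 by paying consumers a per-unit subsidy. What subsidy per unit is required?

At a seller price of 171, quantity supplied is -5.8 + 1.8·171 = 302.
Buyers absorb 302 only when they pay Pb with 754 − 4·Pb = 302, i.e. Pb = 113.
s = Ps − Pb = 171 − 113 = 58.

Required subsidy s = €58 per unit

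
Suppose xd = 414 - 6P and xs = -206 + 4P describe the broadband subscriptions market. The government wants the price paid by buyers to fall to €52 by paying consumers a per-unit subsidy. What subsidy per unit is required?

At a buyer price of 52, quantity demanded is 414 − 6·52 = 102.
Sellers supply 102 only when they receive Ps with -206 + 4·Ps = 102, i.e. Ps = 77.
s = Ps − Pb = 77 − 52 = 25.

Required subsidy s = €25 per unit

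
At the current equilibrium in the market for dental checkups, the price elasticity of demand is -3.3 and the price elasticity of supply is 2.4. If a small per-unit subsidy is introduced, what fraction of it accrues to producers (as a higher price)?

Producer share = 11/19

For a small subsidy around the equilibrium, the benefit split depends on the relative slopes, which at a point are proportional to the elasticities.
Buyer share = εs/(εs + |εd|) = 2.4/(2.4 + 3.3) = 8/19; seller share = |εd|/(εs + |εd|) = 11/19.
So producers capture 11/19 of the subsidy.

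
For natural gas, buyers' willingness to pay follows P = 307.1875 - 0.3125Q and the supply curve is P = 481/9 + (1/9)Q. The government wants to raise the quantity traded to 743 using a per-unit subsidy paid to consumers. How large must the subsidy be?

At Q = 743, from the demand curve buyers pay Pb = 307.1875 − 0.3125·743 = 75; from the supply curve sellers need Ps = 481/9 + (1/9)·743 = 136.
The subsidy must fill the gap: s = Ps − Pb = 136 − 75 = 61.

Required subsidy s = 61 per unit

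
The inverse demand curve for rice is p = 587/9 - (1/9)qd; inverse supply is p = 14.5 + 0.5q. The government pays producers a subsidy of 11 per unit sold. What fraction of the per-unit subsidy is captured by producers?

Producer share = 9/11

Pre-subsidy: 587/9 - (1/9)q = 14.5 + 0.5q gives q* = 83 and p* = 56.
With the subsidy, sellers receive ps = pb + 11 for each unit, where pb is the price buyers pay.
On the curves, pb = 587/9 - (1/9)q and ps = 14.5 + 0.5q; the wedge ps − pb = 11 gives 14.5 + 0.5q − (587/9 - (1/9)q) = 11, so q' = 101.
Then pb = 587/9 − (1/9)·101 = 54 and ps = 14.5 + 0.5·101 = 65.
Buyers' price falls by p* − pb = 56 − 54 = 2; sellers' price rises by ps − p* = 65 − 56 = 9.
So producers capture 9/11 = 9/11 of each unit of subsidy.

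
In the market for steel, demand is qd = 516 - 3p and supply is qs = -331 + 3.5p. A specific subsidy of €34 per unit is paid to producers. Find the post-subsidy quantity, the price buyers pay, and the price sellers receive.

q' = 180; buyers pay €112; sellers receive €146

Pre-subsidy: 516 - 3p = -331 + 3.5p gives p* = 1694/13, q* = 1626/13.
With the subsidy, sellers receive ps = pb + 34 for each unit, where pb is the price buyers pay.
Supply in terms of pb becomes qs = -331 + 3.5(pb + 34) = -212 + 3.5pb. Setting this equal to demand: 516 - 3pb = -212 + 3.5pb, so pb = 112.
Sellers receive ps = 112 + 34 = 146; q' = 516 − 3·112 = 180.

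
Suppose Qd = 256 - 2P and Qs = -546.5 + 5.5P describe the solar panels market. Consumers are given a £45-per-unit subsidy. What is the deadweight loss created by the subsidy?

Deadweight loss = £1485

Pre-subsidy: 256 - 2P = -546.5 + 5.5P gives P* = 107, Q* = 42.
With the rebate, buyers effectively pay Pb = Ps − 45, where Ps is the price sellers receive.
Demand in terms of Ps becomes Qd = 256 − 2(Ps − 45) = 346 - 2Ps. Setting this equal to supply: 346 - 2Ps = -546.5 + 5.5Ps, so Ps = 119.
Buyers pay Pb = 119 − 45 = 74; Q' = -546.5 + 5.5·119 = 108.
The subsidy expands output by 108 − 42 = 66 past the efficient level; on those units the gap between marginal cost and willingness to pay runs from 0 up to 45.
DWL = ½ × 45 × 66 = 1485.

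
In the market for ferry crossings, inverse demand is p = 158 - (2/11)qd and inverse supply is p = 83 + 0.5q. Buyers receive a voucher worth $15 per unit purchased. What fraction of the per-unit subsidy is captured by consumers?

Consumer share = 4/15

Pre-subsidy: 158 - (2/11)q = 83 + 0.5q gives q* = 110 and p* = 138.
With the rebate, buyers effectively pay pb = ps − 15, where ps is the price sellers receive.
On the curves, pb = 158 - (2/11)q and ps = 83 + 0.5q; the wedge ps − pb = 15 gives 83 + 0.5q − (158 - (2/11)q) = 15, so q' = 132.
Then pb = 158 − (2/11)·132 = 134 and ps = 83 + 0.5·132 = 149.
Buyers' price falls by p* − pb = 138 − 134 = 4; sellers' price rises by ps − p* = 149 − 138 = 11.
So consumers capture 4/15 = 4/15 of each unit of subsidy.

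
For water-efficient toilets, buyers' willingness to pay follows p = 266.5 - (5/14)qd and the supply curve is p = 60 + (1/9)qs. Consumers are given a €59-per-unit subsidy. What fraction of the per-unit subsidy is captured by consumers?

Consumer share = 45/59

Pre-subsidy: 266.5 - (5/14)q = 60 + (1/9)q gives q* = 441 and p* = 109.
With the rebate, buyers effectively pay pb = ps − 59, where ps is the price sellers receive.
On the curves, pb = 266.5 - (5/14)q and ps = 60 + (1/9)q; the wedge ps − pb = 59 gives 60 + (1/9)q − (266.5 - (5/14)q) = 59, so q' = 567.
Then pb = 266.5 − (5/14)·567 = 64 and ps = 60 + (1/9)·567 = 123.
Buyers' price falls by p* − pb = 109 − 64 = 45; sellers' price rises by ps − p* = 123 − 109 = 14.
So consumers capture 45/59 = 45/59 of each unit of subsidy.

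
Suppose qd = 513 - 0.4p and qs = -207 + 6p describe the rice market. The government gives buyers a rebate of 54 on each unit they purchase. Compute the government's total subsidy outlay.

Government cost = 26365.5

Pre-subsidy: 513 - 0.4p = -207 + 6p gives p* = 112.5, q* = 468.
With the rebate, buyers effectively pay pb = ps − 54, where ps is the price sellers receive.
Demand in terms of ps becomes qd = 513 − 0.4(ps − 54) = 534.6 - 0.4ps. Setting this equal to supply: 534.6 - 0.4ps = -207 + 6ps, so ps = 115.875.
Buyers pay pb = 115.875 − 54 = 61.875; q' = -207 + 6·115.875 = 488.25.
Government outlay = subsidy × quantity = 54 × 488.25 = 26365.5.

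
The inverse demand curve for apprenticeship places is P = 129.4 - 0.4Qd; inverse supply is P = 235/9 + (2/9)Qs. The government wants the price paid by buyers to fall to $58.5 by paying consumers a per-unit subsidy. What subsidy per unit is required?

Required subsidy s = $7 per unit

At a buyer price of 58.5, quantity demanded is 323.5 − 2.5·58.5 = 177.25.
Sellers supply 177.25 only when they receive Ps = 235/9 + (2/9)·177.25 = 65.5.
s = Ps − Pb = 65.5 − 58.5 = 7.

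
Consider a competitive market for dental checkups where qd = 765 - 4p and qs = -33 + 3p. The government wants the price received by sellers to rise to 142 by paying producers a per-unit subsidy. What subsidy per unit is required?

Required subsidy s = 49 per unit

At a seller price of 142, quantity supplied is -33 + 3·142 = 393.
Buyers absorb 393 only when they pay pb with 765 − 4·pb = 393, i.e. pb = 93.
s = ps − pb = 142 − 93 = 49.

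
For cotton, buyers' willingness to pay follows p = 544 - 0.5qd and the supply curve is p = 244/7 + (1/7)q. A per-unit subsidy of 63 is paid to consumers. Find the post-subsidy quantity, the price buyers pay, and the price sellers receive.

q' = 890; buyers pay 99; sellers receive 162

Pre-subsidy: 544 - 0.5q = 244/7 + (1/7)q gives q* = 792 and p* = 148.
With the rebate, buyers effectively pay pb = ps − 63, where ps is the price sellers receive.
On the curves, pb = 544 - 0.5q and ps = 244/7 + (1/7)q; the wedge ps − pb = 63 gives 244/7 + (1/7)q − (544 - 0.5q) = 63, so q' = 890.
Then pb = 544 − 0.5·890 = 99 and ps = 244/7 + (1/7)·890 = 162.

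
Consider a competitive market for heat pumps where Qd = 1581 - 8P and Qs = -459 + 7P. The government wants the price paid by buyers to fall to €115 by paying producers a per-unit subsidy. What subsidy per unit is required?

At a buyer price of 115, quantity demanded is 1581 − 8·115 = 661.
Sellers supply 661 only when they receive Ps with -459 + 7·Ps = 661, i.e. Ps = 160.
s = Ps − Pb = 160 − 115 = 45.

Required subsidy s = €45 per unit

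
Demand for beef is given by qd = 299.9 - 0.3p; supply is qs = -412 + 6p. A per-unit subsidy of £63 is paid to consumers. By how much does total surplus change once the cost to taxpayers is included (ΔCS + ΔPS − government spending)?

Pre-subsidy: 299.9 - 0.3p = -412 + 6p gives p* = 113, q* = 266.
With the rebate, buyers effectively pay pb = ps − 63, where ps is the price sellers receive.
Demand in terms of ps becomes qd = 299.9 − 0.3(ps − 63) = 318.8 - 0.3ps. Setting this equal to supply: 318.8 - 0.3ps = -412 + 6ps, so ps = 116.
Buyers pay pb = 116 − 63 = 53; q' = -412 + 6·116 = 284.
ΔCS = ½(266 + 284)(113 − 53) = 16500; ΔPS = ½(266 + 284)(116 − 113) = 825.
Government spending = 63 × 284 = 17892.
Net change = 16500 + 825 − 17892 = -567. The loss equals the DWL triangle ½·63·18.

Net change in total surplus = -£567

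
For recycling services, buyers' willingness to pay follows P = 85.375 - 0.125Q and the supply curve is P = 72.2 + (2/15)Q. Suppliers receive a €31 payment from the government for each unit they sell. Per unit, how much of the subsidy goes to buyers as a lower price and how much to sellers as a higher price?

Pre-subsidy: 85.375 - 0.125Q = 72.2 + (2/15)Q gives Q* = 51 and P* = 79.
With the subsidy, sellers receive Ps = Pb + 31 for each unit, where Pb is the price buyers pay.
On the curves, Pb = 85.375 - 0.125Q and Ps = 72.2 + (2/15)Q; the wedge Ps − Pb = 31 gives 72.2 + (2/15)Q − (85.375 - 0.125Q) = 31, so Q' = 171.
Then Pb = 85.375 − 0.125·171 = 64 and Ps = 72.2 + (2/15)·171 = 95.
Buyers' price falls by P* − Pb = 79 − 64 = 15; sellers' price rises by Ps − P* = 95 − 79 = 16.

Buyers gain €15 per unit; sellers gain €16 per unit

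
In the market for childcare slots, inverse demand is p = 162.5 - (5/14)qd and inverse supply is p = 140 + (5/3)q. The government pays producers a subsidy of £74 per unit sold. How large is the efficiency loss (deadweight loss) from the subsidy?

Pre-subsidy: 162.5 - (5/14)q = 140 + (5/3)q gives q* = 189/17 and p* = 2695/17.
With the subsidy, sellers receive ps = pb + 74 for each unit, where pb is the price buyers pay.
On the curves, pb = 162.5 - (5/14)q and ps = 140 + (5/3)q; the wedge ps − pb = 74 gives 140 + (5/3)q − (162.5 - (5/14)q) = 74, so q' = 4053/85.
Then pb = 162.5 − (5/14)·(4053/85) = 2473/17 and ps = 140 + (5/3)·(4053/85) = 3731/17.
The subsidy expands output by 4053/85 − 189/17 = 3108/85 past the efficient level; on those units the gap between marginal cost and willingness to pay runs from 0 up to 74.
DWL = ½ × 74 × 3108/85 = 114996/85.

Deadweight loss = 114996/85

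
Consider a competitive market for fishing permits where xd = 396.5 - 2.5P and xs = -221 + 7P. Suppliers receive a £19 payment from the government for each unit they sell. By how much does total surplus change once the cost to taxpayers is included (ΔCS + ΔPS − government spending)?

Net change in total surplus = -£332.5

Pre-subsidy: 396.5 - 2.5P = -221 + 7P gives P* = 65, x* = 234.
With the subsidy, sellers receive Ps = Pb + 19 for each unit, where Pb is the price buyers pay.
Supply in terms of Pb becomes xs = -221 + 7(Pb + 19) = -88 + 7Pb. Setting this equal to demand: 396.5 - 2.5Pb = -88 + 7Pb, so Pb = 51.
Sellers receive Ps = 51 + 19 = 70; x' = 396.5 − 2.5·51 = 269.
ΔCS = ½(234 + 269)(65 − 51) = 3521; ΔPS = ½(234 + 269)(70 − 65) = 1257.5.
Government spending = 19 × 269 = 5111.
Net change = 3521 + 1257.5 − 5111 = -332.5. The loss equals the DWL triangle ½·19·35.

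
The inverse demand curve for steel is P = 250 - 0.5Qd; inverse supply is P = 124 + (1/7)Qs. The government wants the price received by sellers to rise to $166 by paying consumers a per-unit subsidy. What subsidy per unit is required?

At a seller price of 166, quantity supplied is -868 + 7·166 = 294.
Buyers absorb 294 only when they pay Pb = 250 − 0.5·294 = 103.
s = Ps − Pb = 166 − 103 = 63.

Required subsidy s = $63 per unit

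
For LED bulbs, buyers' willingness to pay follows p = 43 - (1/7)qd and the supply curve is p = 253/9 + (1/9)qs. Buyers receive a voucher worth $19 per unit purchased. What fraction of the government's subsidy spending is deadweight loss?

DWL / government spending = 171/610

Pre-subsidy: 43 - (1/7)q = 253/9 + (1/9)q gives q* = 58.625 and p* = 34.625.
With the rebate, buyers effectively pay pb = ps − 19, where ps is the price sellers receive.
On the curves, pb = 43 - (1/7)q and ps = 253/9 + (1/9)q; the wedge ps − pb = 19 gives 253/9 + (1/9)q − (43 - (1/7)q) = 19, so q' = 133.4375.
Then pb = 43 − (1/7)·133.4375 = 23.9375 and ps = 253/9 + (1/9)·133.4375 = 42.9375.
ΔCS = ½(58.625 + 133.4375)(34.625 − 23.9375) = 1026.333984375; ΔPS = ½(58.625 + 133.4375)(42.9375 − 34.625) = 798.259765625.
Government spending = 19 × 133.4375 = 2535.3125.
DWL = ½ × 19 × (133.4375 − 58.625) = 710.71875; fraction = 710.71875 / 2535.3125 = 171/610.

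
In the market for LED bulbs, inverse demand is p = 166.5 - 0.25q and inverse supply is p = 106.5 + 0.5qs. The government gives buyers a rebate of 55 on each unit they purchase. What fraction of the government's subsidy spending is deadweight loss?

Pre-subsidy: 166.5 - 0.25q = 106.5 + 0.5q gives q* = 80 and p* = 146.5.
With the rebate, buyers effectively pay pb = ps − 55, where ps is the price sellers receive.
On the curves, pb = 166.5 - 0.25q and ps = 106.5 + 0.5q; the wedge ps − pb = 55 gives 106.5 + 0.5q − (166.5 - 0.25q) = 55, so q' = 460/3.
Then pb = 166.5 − 0.25·(460/3) = 769/6 and ps = 106.5 + 0.5·(460/3) = 1099/6.
ΔCS = ½(80 + 460/3)(146.5 − 769/6) = 19250/9; ΔPS = ½(80 + 460/3)(1099/6 − 146.5) = 38500/9.
Government spending = 55 × 460/3 = 25300/3.
DWL = ½ × 55 × (460/3 − 80) = 6050/3; fraction = (6050/3) / (25300/3) = 11/46.

DWL / government spending = 11/46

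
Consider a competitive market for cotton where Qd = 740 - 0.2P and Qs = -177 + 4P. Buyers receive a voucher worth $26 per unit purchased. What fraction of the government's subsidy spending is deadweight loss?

Pre-subsidy: 740 - 0.2P = -177 + 4P gives P* = 655/3, Q* = 2089/3.
With the rebate, buyers effectively pay Pb = Ps − 26, where Ps is the price sellers receive.
Demand in terms of Ps becomes Qd = 740 − 0.2(Ps − 26) = 745.2 - 0.2Ps. Setting this equal to supply: 745.2 - 0.2Ps = -177 + 4Ps, so Ps = 1537/7.
Buyers pay Pb = 1537/7 − 26 = 1355/7; Q' = -177 + 4·(1537/7) = 4909/7.
ΔCS = ½(2089/3 + 4909/7)(655/3 − 1355/7) = 7631000/441; ΔPS = ½(2089/3 + 4909/7)(1537/7 − 655/3) = 381550/441.
Government spending = 26 × 4909/7 = 127634/7.
DWL = ½ × 26 × (4909/7 − 2089/3) = 1352/21; fraction = (1352/21) / (127634/7) = 52/14727.

DWL / government spending = 52/14727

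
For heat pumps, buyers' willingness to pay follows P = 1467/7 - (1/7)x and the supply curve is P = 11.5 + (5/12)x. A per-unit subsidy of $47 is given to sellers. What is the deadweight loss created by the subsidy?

Deadweight loss = $1974

Pre-subsidy: 1467/7 - (1/7)x = 11.5 + (5/12)x gives x* = 354 and P* = 159.
With the subsidy, sellers receive Ps = Pb + 47 for each unit, where Pb is the price buyers pay.
On the curves, Pb = 1467/7 - (1/7)x and Ps = 11.5 + (5/12)x; the wedge Ps − Pb = 47 gives 11.5 + (5/12)x − (1467/7 - (1/7)x) = 47, so x' = 438.
Then Pb = 1467/7 − (1/7)·438 = 147 and Ps = 11.5 + (5/12)·438 = 194.
The subsidy expands output by 438 − 354 = 84 past the efficient level; on those units the gap between marginal cost and willingness to pay runs from 0 up to 47.
DWL = ½ × 47 × 84 = 1974.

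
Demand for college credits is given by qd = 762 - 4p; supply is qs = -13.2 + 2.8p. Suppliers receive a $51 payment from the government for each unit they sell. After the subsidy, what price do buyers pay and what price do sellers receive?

Buyers pay $93; sellers receive $144

Pre-subsidy: 762 - 4p = -13.2 + 2.8p gives p* = 114, q* = 306.
With the subsidy, sellers receive ps = pb + 51 for each unit, where pb is the price buyers pay.
Supply in terms of pb becomes qs = -13.2 + 2.8(pb + 51) = 129.6 + 2.8pb. Setting this equal to demand: 762 - 4pb = 129.6 + 2.8pb, so pb = 93.
Sellers receive ps = 93 + 51 = 144; q' = 762 − 4·93 = 390.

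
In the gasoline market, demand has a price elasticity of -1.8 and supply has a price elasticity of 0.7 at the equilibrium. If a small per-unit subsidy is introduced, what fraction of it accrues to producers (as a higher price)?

For a small subsidy around the equilibrium, the benefit split depends on the relative slopes, which at a point are proportional to the elasticities.
Buyer share = εs/(εs + |εd|) = 0.7/(0.7 + 1.8) = 0.28; seller share = |εd|/(εs + |εd|) = 0.72.
So producers capture 0.72 of the subsidy.

Producer share = 0.72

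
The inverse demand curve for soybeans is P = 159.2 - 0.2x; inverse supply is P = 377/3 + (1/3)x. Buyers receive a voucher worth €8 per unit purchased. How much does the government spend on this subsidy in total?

Pre-subsidy: 159.2 - 0.2x = 377/3 + (1/3)x gives x* = 62.875 and P* = 146.625.
With the rebate, buyers effectively pay Pb = Ps − 8, where Ps is the price sellers receive.
On the curves, Pb = 159.2 - 0.2x and Ps = 377/3 + (1/3)x; the wedge Ps − Pb = 8 gives 377/3 + (1/3)x − (159.2 - 0.2x) = 8, so x' = 77.875.
Then Pb = 159.2 − 0.2·77.875 = 143.625 and Ps = 377/3 + (1/3)·77.875 = 151.625.
Government outlay = subsidy × quantity = 8 × 77.875 = 623.

Government cost = €623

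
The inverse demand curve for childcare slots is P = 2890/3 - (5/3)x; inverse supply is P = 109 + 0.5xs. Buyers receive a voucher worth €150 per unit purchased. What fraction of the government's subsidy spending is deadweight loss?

DWL / government spending = 225/3013

Pre-subsidy: 2890/3 - (5/3)x = 109 + 0.5x gives x* = 5126/13 and P* = 3980/13.
With the rebate, buyers effectively pay Pb = Ps − 150, where Ps is the price sellers receive.
On the curves, Pb = 2890/3 - (5/3)x and Ps = 109 + 0.5x; the wedge Ps − Pb = 150 gives 109 + 0.5x − (2890/3 - (5/3)x) = 150, so x' = 6026/13.
Then Pb = 2890/3 − (5/3)·(6026/13) = 2480/13 and Ps = 109 + 0.5·(6026/13) = 4430/13.
ΔCS = ½(5126/13 + 6026/13)(3980/13 − 2480/13) = 8364000/169; ΔPS = ½(5126/13 + 6026/13)(4430/13 − 3980/13) = 2509200/169.
Government spending = 150 × 6026/13 = 903900/13.
DWL = ½ × 150 × (6026/13 − 5126/13) = 67500/13; fraction = (67500/13) / (903900/13) = 225/3013.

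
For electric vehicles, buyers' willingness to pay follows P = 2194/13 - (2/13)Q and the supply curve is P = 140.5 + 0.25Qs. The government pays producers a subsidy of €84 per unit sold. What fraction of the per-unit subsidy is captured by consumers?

Pre-subsidy: 2194/13 - (2/13)Q = 140.5 + 0.25Q gives Q* = 70 and P* = 158.
With the subsidy, sellers receive Ps = Pb + 84 for each unit, where Pb is the price buyers pay.
On the curves, Pb = 2194/13 - (2/13)Q and Ps = 140.5 + 0.25Q; the wedge Ps − Pb = 84 gives 140.5 + 0.25Q − (2194/13 - (2/13)Q) = 84, so Q' = 278.
Then Pb = 2194/13 − (2/13)·278 = 126 and Ps = 140.5 + 0.25·278 = 210.
Buyers' price falls by P* − Pb = 158 − 126 = 32; sellers' price rises by Ps − P* = 210 − 158 = 52.
So consumers capture 32/84 = 8/21 of each unit of subsidy.

Consumer share = 8/21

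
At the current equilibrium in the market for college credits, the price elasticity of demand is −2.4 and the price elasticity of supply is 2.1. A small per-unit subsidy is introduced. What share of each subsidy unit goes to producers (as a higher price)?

Producer share = 8/15

For a small subsidy around the equilibrium, the benefit split depends on the relative slopes, which at a point are proportional to the elasticities.
Buyer share = εs/(εs + |εd|) = 2.1/(2.1 + 2.4) = 7/15; seller share = |εd|/(εs + |εd|) = 8/15.
So producers capture 8/15 of the subsidy.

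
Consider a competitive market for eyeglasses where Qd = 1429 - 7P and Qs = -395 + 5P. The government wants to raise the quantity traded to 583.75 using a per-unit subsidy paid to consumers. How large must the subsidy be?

Required subsidy s = 75 per unit

At Q = 583.75, invert demand for the buyer price: Pb = (1429 − 583.75)/7 = 120.75; invert supply for the seller price: Ps = (583.75 − (-395))/5 = 195.75.
The subsidy must fill the gap: s = Ps − Pb = 195.75 − 120.75 = 75.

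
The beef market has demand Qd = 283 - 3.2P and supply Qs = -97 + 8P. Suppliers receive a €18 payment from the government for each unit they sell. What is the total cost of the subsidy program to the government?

Government cost = 27162/7

Pre-subsidy: 283 - 3.2P = -97 + 8P gives P* = 475/14, Q* = 1221/7.
With the subsidy, sellers receive Ps = Pb + 18 for each unit, where Pb is the price buyers pay.
Supply in terms of Pb becomes Qs = -97 + 8(Pb + 18) = 47 + 8Pb. Setting this equal to demand: 283 - 3.2Pb = 47 + 8Pb, so Pb = 295/14.
Sellers receive Ps = 295/14 + 18 = 547/14; Q' = 283 − 3.2·(295/14) = 1509/7.
Government outlay = subsidy × quantity = 18 × 1509/7 = 27162/7.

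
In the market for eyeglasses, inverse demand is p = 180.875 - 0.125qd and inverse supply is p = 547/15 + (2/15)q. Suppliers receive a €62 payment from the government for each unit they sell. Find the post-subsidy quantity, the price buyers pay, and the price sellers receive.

q' = 799; buyers pay €81; sellers receive €143

Pre-subsidy: 180.875 - 0.125q = 547/15 + (2/15)q gives q* = 559 and p* = 111.
With the subsidy, sellers receive ps = pb + 62 for each unit, where pb is the price buyers pay.
On the curves, pb = 180.875 - 0.125q and ps = 547/15 + (2/15)q; the wedge ps − pb = 62 gives 547/15 + (2/15)q − (180.875 - 0.125q) = 62, so q' = 799.
Then pb = 180.875 − 0.125·799 = 81 and ps = 547/15 + (2/15)·799 = 143.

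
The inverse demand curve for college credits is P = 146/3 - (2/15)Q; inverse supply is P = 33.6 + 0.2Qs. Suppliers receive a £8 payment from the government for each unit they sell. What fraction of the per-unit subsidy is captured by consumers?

Consumer share = 0.4

Pre-subsidy: 146/3 - (2/15)Q = 33.6 + 0.2Q gives Q* = 45.2 and P* = 42.64.
With the subsidy, sellers receive Ps = Pb + 8 for each unit, where Pb is the price buyers pay.
On the curves, Pb = 146/3 - (2/15)Q and Ps = 33.6 + 0.2Q; the wedge Ps − Pb = 8 gives 33.6 + 0.2Q − (146/3 - (2/15)Q) = 8, so Q' = 69.2.
Then Pb = 146/3 − (2/15)·69.2 = 39.44 and Ps = 33.6 + 0.2·69.2 = 47.44.
Buyers' price falls by P* − Pb = 42.64 − 39.44 = 3.2; sellers' price rises by Ps − P* = 47.44 − 42.64 = 4.8.
So consumers capture 3.2/8 = 0.4 of each unit of subsidy.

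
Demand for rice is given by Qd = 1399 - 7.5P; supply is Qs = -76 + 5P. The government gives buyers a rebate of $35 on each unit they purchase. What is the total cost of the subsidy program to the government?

Pre-subsidy: 1399 - 7.5P = -76 + 5P gives P* = 118, Q* = 514.
With the rebate, buyers effectively pay Pb = Ps − 35, where Ps is the price sellers receive.
Demand in terms of Ps becomes Qd = 1399 − 7.5(Ps − 35) = 1661.5 - 7.5Ps. Setting this equal to supply: 1661.5 - 7.5Ps = -76 + 5Ps, so Ps = 139.
Buyers pay Pb = 139 − 35 = 104; Q' = -76 + 5·139 = 619.
Government outlay = subsidy × quantity = 35 × 619 = 21665.

Government cost = $21665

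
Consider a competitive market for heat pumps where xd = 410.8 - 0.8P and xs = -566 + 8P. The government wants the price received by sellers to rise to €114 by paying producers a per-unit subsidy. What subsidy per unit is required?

Required subsidy s = €33 per unit

At a seller price of 114, quantity supplied is -566 + 8·114 = 346.
Buyers absorb 346 only when they pay Pb with 410.8 − 0.8·Pb = 346, i.e. Pb = 81.
s = Ps − Pb = 114 − 81 = 33.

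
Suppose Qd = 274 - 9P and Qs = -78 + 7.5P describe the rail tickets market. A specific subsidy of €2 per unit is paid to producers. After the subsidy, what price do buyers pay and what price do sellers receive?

Pre-subsidy: 274 - 9P = -78 + 7.5P gives P* = 64/3, Q* = 82.
With the subsidy, sellers receive Ps = Pb + 2 for each unit, where Pb is the price buyers pay.
Supply in terms of Pb becomes Qs = -78 + 7.5(Pb + 2) = -63 + 7.5Pb. Setting this equal to demand: 274 - 9Pb = -63 + 7.5Pb, so Pb = 674/33.
Sellers receive Ps = 674/33 + 2 = 740/33; Q' = 274 − 9·(674/33) = 992/11.

Buyers pay 674/33; sellers receive 740/33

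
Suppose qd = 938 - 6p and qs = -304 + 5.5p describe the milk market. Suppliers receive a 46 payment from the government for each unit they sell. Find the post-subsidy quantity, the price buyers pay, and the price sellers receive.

q' = 422; buyers pay 86; sellers receive 132

Pre-subsidy: 938 - 6p = -304 + 5.5p gives p* = 108, q* = 290.
With the subsidy, sellers receive ps = pb + 46 for each unit, where pb is the price buyers pay.
Supply in terms of pb becomes qs = -304 + 5.5(pb + 46) = -51 + 5.5pb. Setting this equal to demand: 938 - 6pb = -51 + 5.5pb, so pb = 86.
Sellers receive ps = 86 + 46 = 132; q' = 938 − 6·86 = 422.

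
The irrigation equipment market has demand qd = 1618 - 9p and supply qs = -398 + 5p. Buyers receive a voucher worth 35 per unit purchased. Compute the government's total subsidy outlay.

Pre-subsidy: 1618 - 9p = -398 + 5p gives p* = 144, q* = 322.
With the rebate, buyers effectively pay pb = ps − 35, where ps is the price sellers receive.
Demand in terms of ps becomes qd = 1618 − 9(ps − 35) = 1933 - 9ps. Setting this equal to supply: 1933 - 9ps = -398 + 5ps, so ps = 166.5.
Buyers pay pb = 166.5 − 35 = 131.5; q' = -398 + 5·166.5 = 434.5.
Government outlay = subsidy × quantity = 35 × 434.5 = 15207.5.

Government cost = 15207.5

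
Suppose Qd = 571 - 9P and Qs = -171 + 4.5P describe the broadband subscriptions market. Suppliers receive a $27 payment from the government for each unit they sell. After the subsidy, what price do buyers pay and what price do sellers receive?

Buyers pay 1241/27; sellers receive 1970/27

Pre-subsidy: 571 - 9P = -171 + 4.5P gives P* = 1484/27, Q* = 229/3.
With the subsidy, sellers receive Ps = Pb + 27 for each unit, where Pb is the price buyers pay.
Supply in terms of Pb becomes Qs = -171 + 4.5(Pb + 27) = -49.5 + 4.5Pb. Setting this equal to demand: 571 - 9Pb = -49.5 + 4.5Pb, so Pb = 1241/27.
Sellers receive Ps = 1241/27 + 27 = 1970/27; Q' = 571 − 9·(1241/27) = 472/3.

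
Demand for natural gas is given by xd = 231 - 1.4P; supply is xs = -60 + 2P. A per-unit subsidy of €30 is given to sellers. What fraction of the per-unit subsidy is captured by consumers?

Pre-subsidy: 231 - 1.4P = -60 + 2P gives P* = 1455/17, x* = 1890/17.
With the subsidy, sellers receive Ps = Pb + 30 for each unit, where Pb is the price buyers pay.
Supply in terms of Pb becomes xs = -60 + 2(Pb + 30) = 0 + 2Pb. Setting this equal to demand: 231 - 1.4Pb = 0 + 2Pb, so Pb = 1155/17.
Sellers receive Ps = 1155/17 + 30 = 1665/17; x' = 231 − 1.4·(1155/17) = 2310/17.
Buyers' price falls by P* − Pb = 1455/17 − 1155/17 = 300/17; sellers' price rises by Ps − P* = 1665/17 − 1455/17 = 210/17.
So consumers capture (300/17)/30 = 10/17 of each unit of subsidy.

Consumer share = 10/17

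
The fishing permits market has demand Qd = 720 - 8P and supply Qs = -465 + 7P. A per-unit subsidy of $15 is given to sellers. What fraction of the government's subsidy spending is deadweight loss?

DWL / government spending = 7/36

Pre-subsidy: 720 - 8P = -465 + 7P gives P* = 79, Q* = 88.
With the subsidy, sellers receive Ps = Pb + 15 for each unit, where Pb is the price buyers pay.
Supply in terms of Pb becomes Qs = -465 + 7(Pb + 15) = -360 + 7Pb. Setting this equal to demand: 720 - 8Pb = -360 + 7Pb, so Pb = 72.
Sellers receive Ps = 72 + 15 = 87; Q' = 720 − 8·72 = 144.
ΔCS = ½(88 + 144)(79 − 72) = 812; ΔPS = ½(88 + 144)(87 − 79) = 928.
Government spending = 15 × 144 = 2160.
DWL = ½ × 15 × (144 − 88) = 420; fraction = 420 / 2160 = 7/36.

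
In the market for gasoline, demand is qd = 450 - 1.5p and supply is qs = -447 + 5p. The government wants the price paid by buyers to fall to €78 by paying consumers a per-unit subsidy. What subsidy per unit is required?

Required subsidy s = €78 per unit

At a buyer price of 78, quantity demanded is 450 − 1.5·78 = 333.
Sellers supply 333 only when they receive ps with -447 + 5·ps = 333, i.e. ps = 156.
s = ps − pb = 156 − 78 = 78.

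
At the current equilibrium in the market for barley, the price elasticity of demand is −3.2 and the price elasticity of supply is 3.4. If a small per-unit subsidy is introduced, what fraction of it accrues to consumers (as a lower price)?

For a small subsidy around the equilibrium, the benefit split depends on the relative slopes, which at a point are proportional to the elasticities.
Buyer share = εs/(εs + |εd|) = 3.4/(3.4 + 3.2) = 17/33; seller share = |εd|/(εs + |εd|) = 16/33.

Consumer share = 17/33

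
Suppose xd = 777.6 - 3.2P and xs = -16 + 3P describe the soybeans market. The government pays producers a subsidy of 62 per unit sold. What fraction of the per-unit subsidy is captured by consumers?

Consumer share = 15/31

Pre-subsidy: 777.6 - 3.2P = -16 + 3P gives P* = 128, x* = 368.
With the subsidy, sellers receive Ps = Pb + 62 for each unit, where Pb is the price buyers pay.
Supply in terms of Pb becomes xs = -16 + 3(Pb + 62) = 170 + 3Pb. Setting this equal to demand: 777.6 - 3.2Pb = 170 + 3Pb, so Pb = 98.
Sellers receive Ps = 98 + 62 = 160; x' = 777.6 − 3.2·98 = 464.
Buyers' price falls by P* − Pb = 128 − 98 = 30; sellers' price rises by Ps − P* = 160 − 128 = 32.
So consumers capture 30/62 = 15/31 of each unit of subsidy.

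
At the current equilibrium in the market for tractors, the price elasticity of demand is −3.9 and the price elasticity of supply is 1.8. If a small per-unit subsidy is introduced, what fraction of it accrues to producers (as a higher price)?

Producer share = 13/19

For a small subsidy around the equilibrium, the benefit split depends on the relative slopes, which at a point are proportional to the elasticities.
Buyer share = εs/(εs + |εd|) = 1.8/(1.8 + 3.9) = 6/19; seller share = |εd|/(εs + |εd|) = 13/19.
So producers capture 13/19 of the subsidy.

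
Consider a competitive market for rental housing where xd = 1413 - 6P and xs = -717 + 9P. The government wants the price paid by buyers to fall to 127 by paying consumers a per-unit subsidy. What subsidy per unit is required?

At a buyer price of 127, quantity demanded is 1413 − 6·127 = 651.
Sellers supply 651 only when they receive Ps with -717 + 9·Ps = 651, i.e. Ps = 152.
s = Ps − Pb = 152 − 127 = 25.

Required subsidy s = 25 per unit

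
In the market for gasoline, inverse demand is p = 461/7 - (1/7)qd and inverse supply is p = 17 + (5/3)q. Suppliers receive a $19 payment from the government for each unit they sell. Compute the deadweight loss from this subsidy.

Pre-subsidy: 461/7 - (1/7)q = 17 + (5/3)q gives q* = 27 and p* = 62.
With the subsidy, sellers receive ps = pb + 19 for each unit, where pb is the price buyers pay.
On the curves, pb = 461/7 - (1/7)q and ps = 17 + (5/3)q; the wedge ps − pb = 19 gives 17 + (5/3)q − (461/7 - (1/7)q) = 19, so q' = 37.5.
Then pb = 461/7 − (1/7)·37.5 = 60.5 and ps = 17 + (5/3)·37.5 = 79.5.
The subsidy expands output by 37.5 − 27 = 10.5 past the efficient level; on those units the gap between marginal cost and willingness to pay runs from 0 up to 19.
DWL = ½ × 19 × 10.5 = 99.75.

Deadweight loss = $99.75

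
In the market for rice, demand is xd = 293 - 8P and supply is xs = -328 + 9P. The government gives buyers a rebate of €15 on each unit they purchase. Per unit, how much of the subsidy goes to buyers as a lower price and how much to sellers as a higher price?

Pre-subsidy: 293 - 8P = -328 + 9P gives P* = 621/17, x* = 13/17.
With the rebate, buyers effectively pay Pb = Ps − 15, where Ps is the price sellers receive.
Demand in terms of Ps becomes xd = 293 − 8(Ps − 15) = 413 - 8Ps. Setting this equal to supply: 413 - 8Ps = -328 + 9Ps, so Ps = 741/17.
Buyers pay Pb = 741/17 − 15 = 486/17; x' = -328 + 9·(741/17) = 1093/17.
Buyers' price falls by P* − Pb = 621/17 − 486/17 = 135/17; sellers' price rises by Ps − P* = 741/17 − 621/17 = 120/17.

Buyers gain 135/17 per unit; sellers gain 120/17 per unit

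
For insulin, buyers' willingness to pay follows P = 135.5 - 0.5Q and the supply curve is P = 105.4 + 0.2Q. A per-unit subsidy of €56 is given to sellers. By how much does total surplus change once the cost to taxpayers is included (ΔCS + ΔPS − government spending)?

Net change in total surplus = -€2240

Pre-subsidy: 135.5 - 0.5Q = 105.4 + 0.2Q gives Q* = 43 and P* = 114.
With the subsidy, sellers receive Ps = Pb + 56 for each unit, where Pb is the price buyers pay.
On the curves, Pb = 135.5 - 0.5Q and Ps = 105.4 + 0.2Q; the wedge Ps − Pb = 56 gives 105.4 + 0.2Q − (135.5 - 0.5Q) = 56, so Q' = 123.
Then Pb = 135.5 − 0.5·123 = 74 and Ps = 105.4 + 0.2·123 = 130.
ΔCS = ½(43 + 123)(114 − 74) = 3320; ΔPS = ½(43 + 123)(130 − 114) = 1328.
Government spending = 56 × 123 = 6888.
Net change = 3320 + 1328 − 6888 = -2240. The loss equals the DWL triangle ½·56·80.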